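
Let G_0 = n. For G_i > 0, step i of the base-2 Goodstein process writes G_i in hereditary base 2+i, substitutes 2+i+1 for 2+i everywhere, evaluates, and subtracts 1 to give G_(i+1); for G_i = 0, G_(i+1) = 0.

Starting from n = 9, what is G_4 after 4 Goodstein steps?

140743

[0] 9 ≡ 2^(2 + 1) + 1 (base 2). Lift 3: 82. −1: 81.
[1] 81 ≡ 3^(3 + 1) (base 3). Lift 4: 1024. −1: 1023.
[2] 1023 ≡ 3·4^4 + 3·4^3 + 3·4^2 + 3·4 + 3 (base 4). Lift 5: 9843. −1: 9842.
[3] 9842 ≡ 3·5^5 + 3·5^3 + 3·5^2 + 3·5 + 2 (base 5). Lift 6: 140744. −1: 140743.
[4] 140743 ≡ 3·6^6 + 3·6^3 + 3·6^2 + 3·6 + 1 (base 6). Lift 7: 2471827. −1: 2471826.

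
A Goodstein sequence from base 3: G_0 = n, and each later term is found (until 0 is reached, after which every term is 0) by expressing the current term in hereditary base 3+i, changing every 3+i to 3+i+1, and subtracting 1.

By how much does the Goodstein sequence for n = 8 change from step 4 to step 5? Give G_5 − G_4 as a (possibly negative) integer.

0

step 0: 8 = 2·3 + 2; sub 4 for 3: 2·4 + 2; = 10; G_1 = 10−1 = 9
step 1: 9 = 2·4 + 1; sub 5 for 4: 2·5 + 1; = 11; G_2 = 11−1 = 10
step 2: 10 = 2·5; sub 6 for 5: 2·6; = 12; G_3 = 12−1 = 11
step 3: 11 = 6 + 5; sub 7 for 6: 7 + 5; = 12; G_4 = 12−1 = 11
step 4: 11 = 7 + 4; sub 8 for 7: 8 + 4; = 12; G_5 = 12−1 = 11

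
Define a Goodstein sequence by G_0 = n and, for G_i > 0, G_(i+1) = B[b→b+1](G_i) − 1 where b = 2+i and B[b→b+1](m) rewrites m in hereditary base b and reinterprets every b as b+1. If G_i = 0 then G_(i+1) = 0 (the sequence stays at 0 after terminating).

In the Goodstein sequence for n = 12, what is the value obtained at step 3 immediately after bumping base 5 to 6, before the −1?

280020

12 —HB2→ 2^(2 + 1) + 2^2 —bump→ 3^(3 + 1) + 3^3 = 108 —(−1)→ 107
107 —HB3→ 3^(3 + 1) + 2·3^2 + 2·3 + 2 —bump→ 4^(4 + 1) + 2·4^2 + 2·4 + 2 = 1066 —(−1)→ 1065
1065 —HB4→ 4^(4 + 1) + 2·4^2 + 2·4 + 1 —bump→ 5^(5 + 1) + 2·5^2 + 2·5 + 1 = 15686 —(−1)→ 15685
15685 —HB5→ 5^(5 + 1) + 2·5^2 + 2·5 —bump→ 6^(6 + 1) + 2·6^2 + 2·6 = 280020 —(−1)→ 280019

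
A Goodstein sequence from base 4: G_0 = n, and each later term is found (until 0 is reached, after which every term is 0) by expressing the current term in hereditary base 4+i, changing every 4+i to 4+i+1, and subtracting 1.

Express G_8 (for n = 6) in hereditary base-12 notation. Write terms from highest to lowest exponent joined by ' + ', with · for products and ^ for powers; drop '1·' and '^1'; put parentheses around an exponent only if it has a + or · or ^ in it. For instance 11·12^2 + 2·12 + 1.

6 —HB4→ 4 + 2 —bump→ 5 + 2 = 7 —(−1)→ 6
6 —HB5→ 5 + 1 —bump→ 6 + 1 = 7 —(−1)→ 6
6 —HB6→ 6 —bump→ 7 = 7 —(−1)→ 6
6 —HB7→ 6 —bump→ 6 = 6 —(−1)→ 5
5 —HB8→ 5 —bump→ 5 = 5 —(−1)→ 4
4 —HB9→ 4 —bump→ 4 = 4 —(−1)→ 3
3 —HB10→ 3 —bump→ 3 = 3 —(−1)→ 2
2 —HB11→ 2 —bump→ 2 = 2 —(−1)→ 1

1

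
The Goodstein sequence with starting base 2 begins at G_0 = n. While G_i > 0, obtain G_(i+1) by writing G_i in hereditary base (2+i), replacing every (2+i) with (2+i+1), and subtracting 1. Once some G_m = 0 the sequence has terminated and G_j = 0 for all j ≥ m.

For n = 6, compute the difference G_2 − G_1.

G_0=6  [base 2] 2^2 + 2  →[2↦3]→  3^3 + 3 = 30  −1 ⇒ G_1=29
G_1=29  [base 3] 3^3 + 2  →[3↦4]→  4^4 + 2 = 258  −1 ⇒ G_2=257

228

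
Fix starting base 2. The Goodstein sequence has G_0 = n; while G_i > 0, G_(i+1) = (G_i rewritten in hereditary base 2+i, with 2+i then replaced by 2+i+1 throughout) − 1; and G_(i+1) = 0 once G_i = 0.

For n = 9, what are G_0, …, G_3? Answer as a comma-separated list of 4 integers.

9, 81, 1023, 9842

9 —HB2→ 2^(2 + 1) + 1 —bump→ 3^(3 + 1) + 1 = 82 —(−1)→ 81
81 —HB3→ 3^(3 + 1) —bump→ 4^(4 + 1) = 1024 —(−1)→ 1023
1023 —HB4→ 3·4^4 + 3·4^3 + 3·4^2 + 3·4 + 3 —bump→ 3·5^5 + 3·5^3 + 3·5^2 + 3·5 + 3 = 9843 —(−1)→ 9842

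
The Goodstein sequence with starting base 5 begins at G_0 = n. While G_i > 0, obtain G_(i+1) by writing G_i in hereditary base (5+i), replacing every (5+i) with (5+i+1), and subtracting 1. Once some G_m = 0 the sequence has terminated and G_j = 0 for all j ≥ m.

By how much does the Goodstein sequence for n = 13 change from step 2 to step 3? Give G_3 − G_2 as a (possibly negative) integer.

base 5: 13 = 2·5 + 3; at 6: 2·6 + 3 = 15; next = 14
base 6: 14 = 2·6 + 2; at 7: 2·7 + 2 = 16; next = 15
base 7: 15 = 2·7 + 1; at 8: 2·8 + 1 = 17; next = 16

1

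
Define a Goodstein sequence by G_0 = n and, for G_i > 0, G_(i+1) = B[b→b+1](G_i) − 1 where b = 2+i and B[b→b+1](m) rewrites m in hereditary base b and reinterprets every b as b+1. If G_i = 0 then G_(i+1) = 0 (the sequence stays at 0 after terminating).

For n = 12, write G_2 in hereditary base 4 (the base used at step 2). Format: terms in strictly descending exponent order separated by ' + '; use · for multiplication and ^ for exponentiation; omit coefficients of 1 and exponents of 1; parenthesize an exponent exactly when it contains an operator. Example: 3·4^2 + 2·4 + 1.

4^(4 + 1) + 2·4^2 + 2·4 + 1

(0) 12|_2 = 2^(2 + 1) + 2^2 ↦ 3^(3 + 1) + 3^3|_3 = 108 ⇒ 107
(1) 107|_3 = 3^(3 + 1) + 2·3^2 + 2·3 + 2 ↦ 4^(4 + 1) + 2·4^2 + 2·4 + 2|_4 = 1066 ⇒ 1065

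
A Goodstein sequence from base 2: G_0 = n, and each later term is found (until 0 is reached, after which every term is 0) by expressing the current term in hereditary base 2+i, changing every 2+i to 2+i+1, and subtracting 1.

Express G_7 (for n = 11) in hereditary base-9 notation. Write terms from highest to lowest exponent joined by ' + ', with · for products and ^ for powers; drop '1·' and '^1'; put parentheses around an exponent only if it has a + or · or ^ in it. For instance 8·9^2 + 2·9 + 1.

(0) 11|_2 = 2^(2 + 1) + 2 + 1 ↦ 3^(3 + 1) + 3 + 1|_3 = 85 ⇒ 84
(1) 84|_3 = 3^(3 + 1) + 3 ↦ 4^(4 + 1) + 4|_4 = 1028 ⇒ 1027
(2) 1027|_4 = 4^(4 + 1) + 3 ↦ 5^(5 + 1) + 3|_5 = 15628 ⇒ 15627
(3) 15627|_5 = 5^(5 + 1) + 2 ↦ 6^(6 + 1) + 2|_6 = 279938 ⇒ 279937
(4) 279937|_6 = 6^(6 + 1) + 1 ↦ 7^(7 + 1) + 1|_7 = 5764802 ⇒ 5764801
(5) 5764801|_7 = 7^(7 + 1) ↦ 8^(8 + 1)|_8 = 134217728 ⇒ 134217727
(6) 134217727|_8 = 7·8^8 + 7·8^7 + 7·8^6 + 7·8^5 + 7·8^4 + 7·8^3 + 7·8^2 + 7·8 + 7 ↦ 7·9^9 + 7·9^7 + 7·9^6 + 7·9^5 + 7·9^4 + 7·9^3 + 7·9^2 + 7·9 + 7|_9 = 2749609303 ⇒ 2749609302
(7) 2749609302|_9 = 7·9^9 + 7·9^7 + 7·9^6 + 7·9^5 + 7·9^4 + 7·9^3 + 7·9^2 + 7·9 + 6 ↦ 7·10^10 + 7·10^7 + 7·10^6 + 7·10^5 + 7·10^4 + 7·10^3 + 7·10^2 + 7·10 + 6|_10 = 70077777776 ⇒ 70077777775

7·9^9 + 7·9^7 + 7·9^6 + 7·9^5 + 7·9^4 + 7·9^3 + 7·9^2 + 7·9 + 6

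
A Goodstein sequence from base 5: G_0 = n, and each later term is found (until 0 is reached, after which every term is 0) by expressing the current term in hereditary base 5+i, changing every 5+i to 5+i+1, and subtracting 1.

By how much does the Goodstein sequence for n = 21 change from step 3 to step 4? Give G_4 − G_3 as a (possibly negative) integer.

G_0 = 21. HB_5(21) = 4·5 + 1. Bump = 25. G_1 = 24.
G_1 = 24. HB_6(24) = 4·6. Bump = 28. G_2 = 27.
G_2 = 27. HB_7(27) = 3·7 + 6. Bump = 30. G_3 = 29.
G_3 = 29. HB_8(29) = 3·8 + 5. Bump = 32. G_4 = 31.

2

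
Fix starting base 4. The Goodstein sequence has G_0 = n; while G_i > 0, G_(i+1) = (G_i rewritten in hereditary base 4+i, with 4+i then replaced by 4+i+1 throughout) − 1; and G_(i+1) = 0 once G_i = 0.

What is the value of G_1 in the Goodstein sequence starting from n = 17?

G_0 = 17. HB_4(17) = 4^2 + 1. Bump = 26. G_1 = 25.
G_1 = 25. HB_5(25) = 5^2. Bump = 36. G_2 = 35.

25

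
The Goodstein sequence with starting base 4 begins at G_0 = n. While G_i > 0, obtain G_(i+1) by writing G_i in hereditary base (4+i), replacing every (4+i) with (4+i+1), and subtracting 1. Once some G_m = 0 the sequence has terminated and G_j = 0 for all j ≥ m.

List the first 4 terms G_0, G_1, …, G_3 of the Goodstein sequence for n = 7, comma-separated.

7, 7, 7, 7

7 —HB4→ 4 + 3 —bump→ 5 + 3 = 8 —(−1)→ 7
7 —HB5→ 5 + 2 —bump→ 6 + 2 = 8 —(−1)→ 7
7 —HB6→ 6 + 1 —bump→ 7 + 1 = 8 —(−1)→ 7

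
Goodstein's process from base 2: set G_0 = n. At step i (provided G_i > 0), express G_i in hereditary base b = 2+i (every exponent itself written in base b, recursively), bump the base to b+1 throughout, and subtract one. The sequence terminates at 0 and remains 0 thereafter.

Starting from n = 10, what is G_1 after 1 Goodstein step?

83

10 —HB2→ 2^(2 + 1) + 2 —bump→ 3^(3 + 1) + 3 = 84 —(−1)→ 83
83 —HB3→ 3^(3 + 1) + 2 —bump→ 4^(4 + 1) + 2 = 1026 —(−1)→ 1025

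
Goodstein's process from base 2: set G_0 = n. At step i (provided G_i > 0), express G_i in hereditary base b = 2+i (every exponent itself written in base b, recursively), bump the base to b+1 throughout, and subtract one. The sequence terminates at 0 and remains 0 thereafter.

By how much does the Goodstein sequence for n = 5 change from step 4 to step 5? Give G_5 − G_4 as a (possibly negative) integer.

422

[0] 5 ≡ 2^2 + 1 (base 2). Lift 3: 28. −1: 27.
[1] 27 ≡ 3^3 (base 3). Lift 4: 256. −1: 255.
[2] 255 ≡ 3·4^3 + 3·4^2 + 3·4 + 3 (base 4). Lift 5: 468. −1: 467.
[3] 467 ≡ 3·5^3 + 3·5^2 + 3·5 + 2 (base 5). Lift 6: 776. −1: 775.
[4] 775 ≡ 3·6^3 + 3·6^2 + 3·6 + 1 (base 6). Lift 7: 1198. −1: 1197.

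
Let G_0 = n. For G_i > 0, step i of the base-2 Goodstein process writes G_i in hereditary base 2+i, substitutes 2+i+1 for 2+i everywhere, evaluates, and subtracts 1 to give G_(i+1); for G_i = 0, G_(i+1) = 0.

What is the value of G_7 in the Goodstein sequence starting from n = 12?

12 —HB2→ 2^(2 + 1) + 2^2 —bump→ 3^(3 + 1) + 3^3 = 108 —(−1)→ 107
107 —HB3→ 3^(3 + 1) + 2·3^2 + 2·3 + 2 —bump→ 4^(4 + 1) + 2·4^2 + 2·4 + 2 = 1066 —(−1)→ 1065
1065 —HB4→ 4^(4 + 1) + 2·4^2 + 2·4 + 1 —bump→ 5^(5 + 1) + 2·5^2 + 2·5 + 1 = 15686 —(−1)→ 15685
15685 —HB5→ 5^(5 + 1) + 2·5^2 + 2·5 —bump→ 6^(6 + 1) + 2·6^2 + 2·6 = 280020 —(−1)→ 280019
280019 —HB6→ 6^(6 + 1) + 2·6^2 + 6 + 5 —bump→ 7^(7 + 1) + 2·7^2 + 7 + 5 = 5764911 —(−1)→ 5764910
5764910 —HB7→ 7^(7 + 1) + 2·7^2 + 7 + 4 —bump→ 8^(8 + 1) + 2·8^2 + 8 + 4 = 134217868 —(−1)→ 134217867
134217867 —HB8→ 8^(8 + 1) + 2·8^2 + 8 + 3 —bump→ 9^(9 + 1) + 2·9^2 + 9 + 3 = 3486784575 —(−1)→ 3486784574
3486784574 —HB9→ 9^(9 + 1) + 2·9^2 + 9 + 2 —bump→ 10^(10 + 1) + 2·10^2 + 10 + 2 = 100000000212 —(−1)→ 100000000211

3486784574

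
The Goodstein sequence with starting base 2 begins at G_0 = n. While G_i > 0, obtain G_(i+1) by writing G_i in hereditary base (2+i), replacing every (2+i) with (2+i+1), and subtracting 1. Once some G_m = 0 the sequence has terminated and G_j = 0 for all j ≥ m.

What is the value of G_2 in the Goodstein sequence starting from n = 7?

259

G_0=7  [base 2] 2^2 + 2 + 1  →[2↦3]→  3^3 + 3 + 1 = 31  −1 ⇒ G_1=30
G_1=30  [base 3] 3^3 + 3  →[3↦4]→  4^4 + 4 = 260  −1 ⇒ G_2=259
G_2=259  [base 4] 4^4 + 3  →[4↦5]→  5^5 + 3 = 3128  −1 ⇒ G_3=3127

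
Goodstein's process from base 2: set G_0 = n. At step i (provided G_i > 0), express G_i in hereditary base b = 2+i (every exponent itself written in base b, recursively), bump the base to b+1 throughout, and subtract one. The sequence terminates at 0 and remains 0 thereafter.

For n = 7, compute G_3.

3127

7 —HB2→ 2^2 + 2 + 1 —bump→ 3^3 + 3 + 1 = 31 —(−1)→ 30
30 —HB3→ 3^3 + 3 —bump→ 4^4 + 4 = 260 —(−1)→ 259
259 —HB4→ 4^4 + 3 —bump→ 5^5 + 3 = 3128 —(−1)→ 3127
3127 —HB5→ 5^5 + 2 —bump→ 6^6 + 2 = 46658 —(−1)→ 46657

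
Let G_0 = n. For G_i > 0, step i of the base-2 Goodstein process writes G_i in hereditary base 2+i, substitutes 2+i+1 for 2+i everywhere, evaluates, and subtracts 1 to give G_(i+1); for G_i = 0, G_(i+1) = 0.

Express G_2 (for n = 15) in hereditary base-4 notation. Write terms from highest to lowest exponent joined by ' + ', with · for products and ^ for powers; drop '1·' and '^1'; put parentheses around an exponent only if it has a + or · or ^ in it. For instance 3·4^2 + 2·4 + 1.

4^(4 + 1) + 4^4 + 3

step 0: 15 = 2^(2 + 1) + 2^2 + 2 + 1; sub 3 for 2: 3^(3 + 1) + 3^3 + 3 + 1; = 112; G_1 = 112−1 = 111
step 1: 111 = 3^(3 + 1) + 3^3 + 3; sub 4 for 3: 4^(4 + 1) + 4^4 + 4; = 1284; G_2 = 1284−1 = 1283
step 2: 1283 = 4^(4 + 1) + 4^4 + 3; sub 5 for 4: 5^(5 + 1) + 5^5 + 3; = 18753; G_3 = 18753−1 = 18752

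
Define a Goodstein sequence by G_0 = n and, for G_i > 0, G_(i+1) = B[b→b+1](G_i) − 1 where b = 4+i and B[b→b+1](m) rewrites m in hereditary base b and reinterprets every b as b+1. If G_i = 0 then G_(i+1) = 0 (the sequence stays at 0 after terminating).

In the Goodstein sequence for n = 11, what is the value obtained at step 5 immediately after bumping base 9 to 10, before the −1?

base 4: 11 = 2·4 + 3; at 5: 2·5 + 3 = 13; next = 12
base 5: 12 = 2·5 + 2; at 6: 2·6 + 2 = 14; next = 13
base 6: 13 = 2·6 + 1; at 7: 2·7 + 1 = 15; next = 14
base 7: 14 = 2·7; at 8: 2·8 = 16; next = 15
base 8: 15 = 8 + 7; at 9: 9 + 7 = 16; next = 15
base 9: 15 = 9 + 6; at 10: 10 + 6 = 16; next = 15

16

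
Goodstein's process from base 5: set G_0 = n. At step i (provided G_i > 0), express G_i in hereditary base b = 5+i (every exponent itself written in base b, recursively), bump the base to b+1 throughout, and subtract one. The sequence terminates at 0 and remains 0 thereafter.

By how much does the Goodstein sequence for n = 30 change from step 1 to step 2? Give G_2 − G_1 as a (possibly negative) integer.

12

[0] 30 ≡ 5^2 + 5 (base 5). Lift 6: 42. −1: 41.
[1] 41 ≡ 6^2 + 5 (base 6). Lift 7: 54. −1: 53.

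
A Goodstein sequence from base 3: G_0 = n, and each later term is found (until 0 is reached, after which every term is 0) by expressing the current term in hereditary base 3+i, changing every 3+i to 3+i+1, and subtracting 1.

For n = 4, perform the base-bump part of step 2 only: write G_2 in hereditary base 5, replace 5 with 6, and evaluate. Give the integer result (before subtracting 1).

step 0: 4 = 3 + 1; sub 4 for 3: 4 + 1; = 5; G_1 = 5−1 = 4
step 1: 4 = 4; sub 5 for 4: 5; = 5; G_2 = 5−1 = 4
step 2: 4 = 4; sub 6 for 5: 4; = 4; G_3 = 4−1 = 3

4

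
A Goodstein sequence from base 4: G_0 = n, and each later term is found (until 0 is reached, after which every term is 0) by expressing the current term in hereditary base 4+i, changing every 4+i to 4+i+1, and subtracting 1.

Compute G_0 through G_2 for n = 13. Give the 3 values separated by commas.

(0) 13|_4 = 3·4 + 1 ↦ 3·5 + 1|_5 = 16 ⇒ 15
(1) 15|_5 = 3·5 ↦ 3·6|_6 = 18 ⇒ 17

13, 15, 17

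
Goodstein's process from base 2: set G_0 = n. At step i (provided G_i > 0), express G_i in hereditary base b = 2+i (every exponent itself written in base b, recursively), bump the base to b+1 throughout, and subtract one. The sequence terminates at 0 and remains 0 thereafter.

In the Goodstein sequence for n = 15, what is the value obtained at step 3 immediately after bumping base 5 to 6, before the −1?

G_0=15  [base 2] 2^(2 + 1) + 2^2 + 2 + 1  →[2↦3]→  3^(3 + 1) + 3^3 + 3 + 1 = 112  −1 ⇒ G_1=111
G_1=111  [base 3] 3^(3 + 1) + 3^3 + 3  →[3↦4]→  4^(4 + 1) + 4^4 + 4 = 1284  −1 ⇒ G_2=1283
G_2=1283  [base 4] 4^(4 + 1) + 4^4 + 3  →[4↦5]→  5^(5 + 1) + 5^5 + 3 = 18753  −1 ⇒ G_3=18752
G_3=18752  [base 5] 5^(5 + 1) + 5^5 + 2  →[5↦6]→  6^(6 + 1) + 6^6 + 2 = 326594  −1 ⇒ G_4=326593

326594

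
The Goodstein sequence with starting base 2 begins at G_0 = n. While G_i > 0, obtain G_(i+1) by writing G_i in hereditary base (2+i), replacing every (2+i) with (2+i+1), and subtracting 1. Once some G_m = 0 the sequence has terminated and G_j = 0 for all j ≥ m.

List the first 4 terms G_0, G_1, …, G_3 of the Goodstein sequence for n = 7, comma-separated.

7, 30, 259, 3127

G_0 = 7. HB_2(7) = 2^2 + 2 + 1. Bump = 31. G_1 = 30.
G_1 = 30. HB_3(30) = 3^3 + 3. Bump = 260. G_2 = 259.
G_2 = 259. HB_4(259) = 4^4 + 3. Bump = 3128. G_3 = 3127.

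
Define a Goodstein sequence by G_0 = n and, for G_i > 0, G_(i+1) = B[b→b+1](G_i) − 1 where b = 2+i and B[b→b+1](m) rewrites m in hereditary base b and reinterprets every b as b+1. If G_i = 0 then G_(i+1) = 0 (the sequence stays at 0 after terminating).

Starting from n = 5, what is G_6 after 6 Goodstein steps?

[0] 5 ≡ 2^2 + 1 (base 2). Lift 3: 28. −1: 27.
[1] 27 ≡ 3^3 (base 3). Lift 4: 256. −1: 255.
[2] 255 ≡ 3·4^3 + 3·4^2 + 3·4 + 3 (base 4). Lift 5: 468. −1: 467.
[3] 467 ≡ 3·5^3 + 3·5^2 + 3·5 + 2 (base 5). Lift 6: 776. −1: 775.
[4] 775 ≡ 3·6^3 + 3·6^2 + 3·6 + 1 (base 6). Lift 7: 1198. −1: 1197.
[5] 1197 ≡ 3·7^3 + 3·7^2 + 3·7 (base 7). Lift 8: 1752. −1: 1751.

1751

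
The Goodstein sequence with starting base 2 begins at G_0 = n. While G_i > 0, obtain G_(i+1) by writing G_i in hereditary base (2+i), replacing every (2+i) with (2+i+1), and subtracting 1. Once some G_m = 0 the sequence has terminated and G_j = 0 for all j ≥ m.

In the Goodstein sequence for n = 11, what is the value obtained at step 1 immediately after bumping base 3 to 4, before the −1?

[0] 11 ≡ 2^(2 + 1) + 2 + 1 (base 2). Lift 3: 85. −1: 84.
[1] 84 ≡ 3^(3 + 1) + 3 (base 3). Lift 4: 1028. −1: 1027.

1028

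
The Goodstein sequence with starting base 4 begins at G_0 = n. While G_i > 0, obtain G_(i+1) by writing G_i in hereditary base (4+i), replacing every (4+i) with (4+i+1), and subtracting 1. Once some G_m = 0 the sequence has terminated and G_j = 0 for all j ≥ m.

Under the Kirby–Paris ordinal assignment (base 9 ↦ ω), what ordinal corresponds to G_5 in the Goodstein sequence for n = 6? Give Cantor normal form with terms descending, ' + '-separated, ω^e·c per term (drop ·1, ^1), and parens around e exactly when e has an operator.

4

step 0: 6 = 4 + 2; sub 5 for 4: 5 + 2; = 7; G_1 = 7−1 = 6
step 1: 6 = 5 + 1; sub 6 for 5: 6 + 1; = 7; G_2 = 7−1 = 6
step 2: 6 = 6; sub 7 for 6: 7; = 7; G_3 = 7−1 = 6
step 3: 6 = 6; sub 8 for 7: 6; = 6; G_4 = 6−1 = 5
step 4: 5 = 5; sub 9 for 8: 5; = 5; G_5 = 5−1 = 4
step 5: 4 = 4; sub 10 for 9: 4; = 4; G_6 = 4−1 = 3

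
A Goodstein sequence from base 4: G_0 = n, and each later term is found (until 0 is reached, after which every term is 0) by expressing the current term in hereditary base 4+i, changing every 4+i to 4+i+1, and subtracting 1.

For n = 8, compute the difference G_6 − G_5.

[0] 8 ≡ 2·4 (base 4). Lift 5: 10. −1: 9.
[1] 9 ≡ 5 + 4 (base 5). Lift 6: 10. −1: 9.
[2] 9 ≡ 6 + 3 (base 6). Lift 7: 10. −1: 9.
[3] 9 ≡ 7 + 2 (base 7). Lift 8: 10. −1: 9.
[4] 9 ≡ 8 + 1 (base 8). Lift 9: 10. −1: 9.
[5] 9 ≡ 9 (base 9). Lift 10: 10. −1: 9.

0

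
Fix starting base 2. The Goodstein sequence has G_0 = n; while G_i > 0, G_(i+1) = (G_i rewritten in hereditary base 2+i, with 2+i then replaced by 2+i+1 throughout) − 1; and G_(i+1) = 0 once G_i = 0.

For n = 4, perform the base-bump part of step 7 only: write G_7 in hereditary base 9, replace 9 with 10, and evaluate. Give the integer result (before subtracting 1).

212

step 0: 4 = 2^2; sub 3 for 2: 3^3; = 27; G_1 = 27−1 = 26
step 1: 26 = 2·3^2 + 2·3 + 2; sub 4 for 3: 2·4^2 + 2·4 + 2; = 42; G_2 = 42−1 = 41
step 2: 41 = 2·4^2 + 2·4 + 1; sub 5 for 4: 2·5^2 + 2·5 + 1; = 61; G_3 = 61−1 = 60
step 3: 60 = 2·5^2 + 2·5; sub 6 for 5: 2·6^2 + 2·6; = 84; G_4 = 84−1 = 83
step 4: 83 = 2·6^2 + 6 + 5; sub 7 for 6: 2·7^2 + 7 + 5; = 110; G_5 = 110−1 = 109
step 5: 109 = 2·7^2 + 7 + 4; sub 8 for 7: 2·8^2 + 8 + 4; = 140; G_6 = 140−1 = 139
step 6: 139 = 2·8^2 + 8 + 3; sub 9 for 8: 2·9^2 + 9 + 3; = 174; G_7 = 174−1 = 173
step 7: 173 = 2·9^2 + 9 + 2; sub 10 for 9: 2·10^2 + 10 + 2; = 212; G_8 = 212−1 = 211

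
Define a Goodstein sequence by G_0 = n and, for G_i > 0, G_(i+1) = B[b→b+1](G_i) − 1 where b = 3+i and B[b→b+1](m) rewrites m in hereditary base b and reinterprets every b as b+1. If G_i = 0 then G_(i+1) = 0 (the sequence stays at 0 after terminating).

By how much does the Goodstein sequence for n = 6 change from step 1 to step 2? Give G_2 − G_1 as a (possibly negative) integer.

6 —HB3→ 2·3 —bump→ 2·4 = 8 —(−1)→ 7
7 —HB4→ 4 + 3 —bump→ 5 + 3 = 8 —(−1)→ 7

0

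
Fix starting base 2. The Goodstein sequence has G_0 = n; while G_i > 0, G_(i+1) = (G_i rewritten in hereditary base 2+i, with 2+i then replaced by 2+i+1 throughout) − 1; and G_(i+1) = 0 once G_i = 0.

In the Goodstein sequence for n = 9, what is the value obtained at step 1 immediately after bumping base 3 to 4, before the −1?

1024

step 0: 9 = 2^(2 + 1) + 1; sub 3 for 2: 3^(3 + 1) + 1; = 82; G_1 = 82−1 = 81
step 1: 81 = 3^(3 + 1); sub 4 for 3: 4^(4 + 1); = 1024; G_2 = 1024−1 = 1023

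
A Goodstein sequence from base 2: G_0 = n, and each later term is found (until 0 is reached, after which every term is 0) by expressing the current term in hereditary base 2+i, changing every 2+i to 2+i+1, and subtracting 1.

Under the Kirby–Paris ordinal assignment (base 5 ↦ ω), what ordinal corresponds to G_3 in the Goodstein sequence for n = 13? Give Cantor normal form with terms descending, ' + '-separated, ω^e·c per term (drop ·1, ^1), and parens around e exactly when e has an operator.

ω^(ω + 1) + ω^3·3 + ω^2·3 + ω·3 + 2

step 0: 13 = 2^(2 + 1) + 2^2 + 1; sub 3 for 2: 3^(3 + 1) + 3^3 + 1; = 109; G_1 = 109−1 = 108
step 1: 108 = 3^(3 + 1) + 3^3; sub 4 for 3: 4^(4 + 1) + 4^4; = 1280; G_2 = 1280−1 = 1279
step 2: 1279 = 4^(4 + 1) + 3·4^3 + 3·4^2 + 3·4 + 3; sub 5 for 4: 5^(5 + 1) + 3·5^3 + 3·5^2 + 3·5 + 3; = 16093; G_3 = 16093−1 = 16092
step 3: 16092 = 5^(5 + 1) + 3·5^3 + 3·5^2 + 3·5 + 2; sub 6 for 5: 6^(6 + 1) + 3·6^3 + 3·6^2 + 3·6 + 2; = 280712; G_4 = 280712−1 = 280711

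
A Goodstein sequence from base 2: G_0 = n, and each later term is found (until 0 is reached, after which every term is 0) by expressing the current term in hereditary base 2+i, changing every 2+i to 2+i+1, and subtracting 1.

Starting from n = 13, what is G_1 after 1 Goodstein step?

[0] 13 ≡ 2^(2 + 1) + 2^2 + 1 (base 2). Lift 3: 109. −1: 108.
[1] 108 ≡ 3^(3 + 1) + 3^3 (base 3). Lift 4: 1280. −1: 1279.

108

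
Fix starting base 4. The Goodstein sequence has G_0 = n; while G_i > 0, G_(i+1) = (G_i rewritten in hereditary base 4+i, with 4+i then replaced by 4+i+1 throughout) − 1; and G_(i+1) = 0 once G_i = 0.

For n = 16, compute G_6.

G_0=16  [base 4] 4^2  →[4↦5]→  5^2 = 25  −1 ⇒ G_1=24
G_1=24  [base 5] 4·5 + 4  →[5↦6]→  4·6 + 4 = 28  −1 ⇒ G_2=27
G_2=27  [base 6] 4·6 + 3  →[6↦7]→  4·7 + 3 = 31  −1 ⇒ G_3=30
G_3=30  [base 7] 4·7 + 2  →[7↦8]→  4·8 + 2 = 34  −1 ⇒ G_4=33
G_4=33  [base 8] 4·8 + 1  →[8↦9]→  4·9 + 1 = 37  −1 ⇒ G_5=36
G_5=36  [base 9] 4·9  →[9↦10]→  4·10 = 40  −1 ⇒ G_6=39
G_6=39  [base 10] 3·10 + 9  →[10↦11]→  3·11 + 9 = 42  −1 ⇒ G_7=41

39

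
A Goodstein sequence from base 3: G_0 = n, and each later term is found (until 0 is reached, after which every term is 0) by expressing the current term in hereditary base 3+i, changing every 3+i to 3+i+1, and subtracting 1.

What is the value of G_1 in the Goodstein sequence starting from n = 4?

4

[0] 4 ≡ 3 + 1 (base 3). Lift 4: 5. −1: 4.
[1] 4 ≡ 4 (base 4). Lift 5: 5. −1: 4.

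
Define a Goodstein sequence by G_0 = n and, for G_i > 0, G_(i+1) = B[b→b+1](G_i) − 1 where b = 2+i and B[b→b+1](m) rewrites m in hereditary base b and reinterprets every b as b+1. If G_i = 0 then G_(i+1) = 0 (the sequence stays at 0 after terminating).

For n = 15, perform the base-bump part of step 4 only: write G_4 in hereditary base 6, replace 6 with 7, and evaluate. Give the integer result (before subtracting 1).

i=0: 15 = 2^(2 + 1) + 2^2 + 2 + 1 (b=2); 2→3: 3^(3 + 1) + 3^3 + 3 + 1 = 112; 112−1 = 111
i=1: 111 = 3^(3 + 1) + 3^3 + 3 (b=3); 3→4: 4^(4 + 1) + 4^4 + 4 = 1284; 1284−1 = 1283
i=2: 1283 = 4^(4 + 1) + 4^4 + 3 (b=4); 4→5: 5^(5 + 1) + 5^5 + 3 = 18753; 18753−1 = 18752
i=3: 18752 = 5^(5 + 1) + 5^5 + 2 (b=5); 5→6: 6^(6 + 1) + 6^6 + 2 = 326594; 326594−1 = 326593
i=4: 326593 = 6^(6 + 1) + 6^6 + 1 (b=6); 6→7: 7^(7 + 1) + 7^7 + 1 = 6588345; 6588345−1 = 6588344

6588345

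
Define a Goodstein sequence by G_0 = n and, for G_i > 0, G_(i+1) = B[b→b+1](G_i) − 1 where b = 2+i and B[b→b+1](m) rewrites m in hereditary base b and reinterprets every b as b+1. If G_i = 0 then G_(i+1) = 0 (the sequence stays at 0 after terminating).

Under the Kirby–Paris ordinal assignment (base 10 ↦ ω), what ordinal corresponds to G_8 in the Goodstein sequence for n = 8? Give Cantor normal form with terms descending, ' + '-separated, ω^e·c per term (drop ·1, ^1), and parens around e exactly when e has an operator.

base 2: 8 = 2^(2 + 1); at 3: 3^(3 + 1) = 81; next = 80
base 3: 80 = 2·3^3 + 2·3^2 + 2·3 + 2; at 4: 2·4^4 + 2·4^2 + 2·4 + 2 = 554; next = 553
base 4: 553 = 2·4^4 + 2·4^2 + 2·4 + 1; at 5: 2·5^5 + 2·5^2 + 2·5 + 1 = 6311; next = 6310
base 5: 6310 = 2·5^5 + 2·5^2 + 2·5; at 6: 2·6^6 + 2·6^2 + 2·6 = 93396; next = 93395
base 6: 93395 = 2·6^6 + 2·6^2 + 6 + 5; at 7: 2·7^7 + 2·7^2 + 7 + 5 = 1647196; next = 1647195
base 7: 1647195 = 2·7^7 + 2·7^2 + 7 + 4; at 8: 2·8^8 + 2·8^2 + 8 + 4 = 33554572; next = 33554571
base 8: 33554571 = 2·8^8 + 2·8^2 + 8 + 3; at 9: 2·9^9 + 2·9^2 + 9 + 3 = 774841152; next = 774841151
base 9: 774841151 = 2·9^9 + 2·9^2 + 9 + 2; at 10: 2·10^10 + 2·10^2 + 10 + 2 = 20000000212; next = 20000000211

ω^ω·2 + ω^2·2 + ω + 1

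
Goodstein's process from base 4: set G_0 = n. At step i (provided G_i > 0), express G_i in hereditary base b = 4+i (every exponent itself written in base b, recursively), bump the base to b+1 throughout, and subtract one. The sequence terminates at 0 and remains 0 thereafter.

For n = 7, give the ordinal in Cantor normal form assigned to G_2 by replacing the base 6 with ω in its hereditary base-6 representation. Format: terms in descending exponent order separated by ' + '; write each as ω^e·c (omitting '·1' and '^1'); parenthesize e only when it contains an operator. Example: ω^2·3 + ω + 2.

ω + 1

base 4: 7 = 4 + 3; at 5: 5 + 3 = 8; next = 7
base 5: 7 = 5 + 2; at 6: 6 + 2 = 8; next = 7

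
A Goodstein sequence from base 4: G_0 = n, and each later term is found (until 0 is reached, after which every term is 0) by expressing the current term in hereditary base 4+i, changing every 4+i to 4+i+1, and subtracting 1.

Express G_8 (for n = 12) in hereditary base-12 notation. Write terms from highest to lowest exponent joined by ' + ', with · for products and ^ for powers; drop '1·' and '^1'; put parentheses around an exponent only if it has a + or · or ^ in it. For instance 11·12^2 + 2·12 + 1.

G_0 = 12. HB_4(12) = 3·4. Bump = 15. G_1 = 14.
G_1 = 14. HB_5(14) = 2·5 + 4. Bump = 16. G_2 = 15.
G_2 = 15. HB_6(15) = 2·6 + 3. Bump = 17. G_3 = 16.
G_3 = 16. HB_7(16) = 2·7 + 2. Bump = 18. G_4 = 17.
G_4 = 17. HB_8(17) = 2·8 + 1. Bump = 19. G_5 = 18.
G_5 = 18. HB_9(18) = 2·9. Bump = 20. G_6 = 19.
G_6 = 19. HB_10(19) = 10 + 9. Bump = 20. G_7 = 19.
G_7 = 19. HB_11(19) = 11 + 8. Bump = 20. G_8 = 19.

12 + 7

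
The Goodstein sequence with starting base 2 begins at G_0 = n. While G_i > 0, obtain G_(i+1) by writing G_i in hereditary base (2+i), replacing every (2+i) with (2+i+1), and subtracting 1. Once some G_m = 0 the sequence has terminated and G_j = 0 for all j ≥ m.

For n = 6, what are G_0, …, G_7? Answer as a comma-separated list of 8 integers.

6, 29, 257, 3125, 46655, 98039, 187243, 332147

G_0 = 6. HB_2(6) = 2^2 + 2. Bump = 30. G_1 = 29.
G_1 = 29. HB_3(29) = 3^3 + 2. Bump = 258. G_2 = 257.
G_2 = 257. HB_4(257) = 4^4 + 1. Bump = 3126. G_3 = 3125.
G_3 = 3125. HB_5(3125) = 5^5. Bump = 46656. G_4 = 46655.
G_4 = 46655. HB_6(46655) = 5·6^5 + 5·6^4 + 5·6^3 + 5·6^2 + 5·6 + 5. Bump = 98040. G_5 = 98039.
G_5 = 98039. HB_7(98039) = 5·7^5 + 5·7^4 + 5·7^3 + 5·7^2 + 5·7 + 4. Bump = 187244. G_6 = 187243.
G_6 = 187243. HB_8(187243) = 5·8^5 + 5·8^4 + 5·8^3 + 5·8^2 + 5·8 + 3. Bump = 332148. G_7 = 332147.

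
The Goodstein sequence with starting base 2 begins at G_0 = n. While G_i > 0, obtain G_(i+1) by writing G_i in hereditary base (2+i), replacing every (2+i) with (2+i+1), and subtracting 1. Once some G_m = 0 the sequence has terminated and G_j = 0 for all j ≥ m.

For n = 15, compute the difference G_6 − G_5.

15 —HB2→ 2^(2 + 1) + 2^2 + 2 + 1 —bump→ 3^(3 + 1) + 3^3 + 3 + 1 = 112 —(−1)→ 111
111 —HB3→ 3^(3 + 1) + 3^3 + 3 —bump→ 4^(4 + 1) + 4^4 + 4 = 1284 —(−1)→ 1283
1283 —HB4→ 4^(4 + 1) + 4^4 + 3 —bump→ 5^(5 + 1) + 5^5 + 3 = 18753 —(−1)→ 18752
18752 —HB5→ 5^(5 + 1) + 5^5 + 2 —bump→ 6^(6 + 1) + 6^6 + 2 = 326594 —(−1)→ 326593
326593 —HB6→ 6^(6 + 1) + 6^6 + 1 —bump→ 7^(7 + 1) + 7^7 + 1 = 6588345 —(−1)→ 6588344
6588344 —HB7→ 7^(7 + 1) + 7^7 —bump→ 8^(8 + 1) + 8^8 = 150994944 —(−1)→ 150994943

144406599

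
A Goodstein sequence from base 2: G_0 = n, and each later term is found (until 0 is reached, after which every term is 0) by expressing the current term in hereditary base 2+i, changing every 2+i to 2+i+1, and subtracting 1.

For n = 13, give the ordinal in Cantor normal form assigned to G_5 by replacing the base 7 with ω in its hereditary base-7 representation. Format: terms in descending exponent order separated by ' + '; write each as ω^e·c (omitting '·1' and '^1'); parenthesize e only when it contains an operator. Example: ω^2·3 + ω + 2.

base 2: 13 = 2^(2 + 1) + 2^2 + 1; at 3: 3^(3 + 1) + 3^3 + 1 = 109; next = 108
base 3: 108 = 3^(3 + 1) + 3^3; at 4: 4^(4 + 1) + 4^4 = 1280; next = 1279
base 4: 1279 = 4^(4 + 1) + 3·4^3 + 3·4^2 + 3·4 + 3; at 5: 5^(5 + 1) + 3·5^3 + 3·5^2 + 3·5 + 3 = 16093; next = 16092
base 5: 16092 = 5^(5 + 1) + 3·5^3 + 3·5^2 + 3·5 + 2; at 6: 6^(6 + 1) + 3·6^3 + 3·6^2 + 3·6 + 2 = 280712; next = 280711
base 6: 280711 = 6^(6 + 1) + 3·6^3 + 3·6^2 + 3·6 + 1; at 7: 7^(7 + 1) + 3·7^3 + 3·7^2 + 3·7 + 1 = 5765999; next = 5765998
base 7: 5765998 = 7^(7 + 1) + 3·7^3 + 3·7^2 + 3·7; at 8: 8^(8 + 1) + 3·8^3 + 3·8^2 + 3·8 = 134219480; next = 134219479

ω^(ω + 1) + ω^3·3 + ω^2·3 + ω·3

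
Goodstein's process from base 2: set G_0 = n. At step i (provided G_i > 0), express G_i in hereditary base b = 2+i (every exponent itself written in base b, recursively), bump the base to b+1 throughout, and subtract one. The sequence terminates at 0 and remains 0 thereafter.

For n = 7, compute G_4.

46657

step 0: 7 = 2^2 + 2 + 1; sub 3 for 2: 3^3 + 3 + 1; = 31; G_1 = 31−1 = 30
step 1: 30 = 3^3 + 3; sub 4 for 3: 4^4 + 4; = 260; G_2 = 260−1 = 259
step 2: 259 = 4^4 + 3; sub 5 for 4: 5^5 + 3; = 3128; G_3 = 3128−1 = 3127
step 3: 3127 = 5^5 + 2; sub 6 for 5: 6^6 + 2; = 46658; G_4 = 46658−1 = 46657
step 4: 46657 = 6^6 + 1; sub 7 for 6: 7^7 + 1; = 823544; G_5 = 823544−1 = 823543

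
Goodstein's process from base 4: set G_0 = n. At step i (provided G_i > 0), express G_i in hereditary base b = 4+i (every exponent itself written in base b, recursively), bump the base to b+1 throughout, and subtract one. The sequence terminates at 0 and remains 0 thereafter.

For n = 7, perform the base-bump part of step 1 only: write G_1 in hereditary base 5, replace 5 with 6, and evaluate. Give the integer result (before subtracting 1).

base 4: 7 = 4 + 3; at 5: 5 + 3 = 8; next = 7
base 5: 7 = 5 + 2; at 6: 6 + 2 = 8; next = 7

8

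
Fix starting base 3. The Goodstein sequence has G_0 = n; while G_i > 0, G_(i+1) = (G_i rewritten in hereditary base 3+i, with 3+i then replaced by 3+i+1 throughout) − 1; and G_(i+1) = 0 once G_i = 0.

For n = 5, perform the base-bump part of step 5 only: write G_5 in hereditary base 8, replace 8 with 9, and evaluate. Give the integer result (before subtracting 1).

3

base 3: 5 = 3 + 2; at 4: 4 + 2 = 6; next = 5
base 4: 5 = 4 + 1; at 5: 5 + 1 = 6; next = 5
base 5: 5 = 5; at 6: 6 = 6; next = 5
base 6: 5 = 5; at 7: 5 = 5; next = 4
base 7: 4 = 4; at 8: 4 = 4; next = 3
base 8: 3 = 3; at 9: 3 = 3; next = 2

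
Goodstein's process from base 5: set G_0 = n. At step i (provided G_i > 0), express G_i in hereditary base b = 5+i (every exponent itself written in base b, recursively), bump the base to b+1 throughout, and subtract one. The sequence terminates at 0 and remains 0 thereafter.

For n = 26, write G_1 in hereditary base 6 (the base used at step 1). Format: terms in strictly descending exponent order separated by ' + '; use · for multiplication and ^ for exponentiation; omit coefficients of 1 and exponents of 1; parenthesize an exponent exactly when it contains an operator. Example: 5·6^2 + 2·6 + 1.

6^2

26 —HB5→ 5^2 + 1 —bump→ 6^2 + 1 = 37 —(−1)→ 36
36 —HB6→ 6^2 —bump→ 7^2 = 49 —(−1)→ 48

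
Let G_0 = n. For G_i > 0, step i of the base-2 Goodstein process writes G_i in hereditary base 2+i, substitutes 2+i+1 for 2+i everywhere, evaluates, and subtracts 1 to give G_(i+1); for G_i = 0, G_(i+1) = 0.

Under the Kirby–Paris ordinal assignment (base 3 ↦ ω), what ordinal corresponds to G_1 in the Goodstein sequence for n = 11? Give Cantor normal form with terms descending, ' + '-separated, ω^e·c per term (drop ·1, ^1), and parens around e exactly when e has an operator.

(0) 11|_2 = 2^(2 + 1) + 2 + 1 ↦ 3^(3 + 1) + 3 + 1|_3 = 85 ⇒ 84
(1) 84|_3 = 3^(3 + 1) + 3 ↦ 4^(4 + 1) + 4|_4 = 1028 ⇒ 1027

ω^(ω + 1) + ω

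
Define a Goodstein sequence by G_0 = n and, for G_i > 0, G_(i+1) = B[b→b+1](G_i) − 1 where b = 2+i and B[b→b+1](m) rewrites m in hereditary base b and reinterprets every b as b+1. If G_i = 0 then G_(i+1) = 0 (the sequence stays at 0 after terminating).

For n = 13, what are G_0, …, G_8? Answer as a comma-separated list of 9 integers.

i=0: 13 = 2^(2 + 1) + 2^2 + 1 (b=2); 2→3: 3^(3 + 1) + 3^3 + 1 = 109; 109−1 = 108
i=1: 108 = 3^(3 + 1) + 3^3 (b=3); 3→4: 4^(4 + 1) + 4^4 = 1280; 1280−1 = 1279
i=2: 1279 = 4^(4 + 1) + 3·4^3 + 3·4^2 + 3·4 + 3 (b=4); 4→5: 5^(5 + 1) + 3·5^3 + 3·5^2 + 3·5 + 3 = 16093; 16093−1 = 16092
i=3: 16092 = 5^(5 + 1) + 3·5^3 + 3·5^2 + 3·5 + 2 (b=5); 5→6: 6^(6 + 1) + 3·6^3 + 3·6^2 + 3·6 + 2 = 280712; 280712−1 = 280711
i=4: 280711 = 6^(6 + 1) + 3·6^3 + 3·6^2 + 3·6 + 1 (b=6); 6→7: 7^(7 + 1) + 3·7^3 + 3·7^2 + 3·7 + 1 = 5765999; 5765999−1 = 5765998
i=5: 5765998 = 7^(7 + 1) + 3·7^3 + 3·7^2 + 3·7 (b=7); 7→8: 8^(8 + 1) + 3·8^3 + 3·8^2 + 3·8 = 134219480; 134219480−1 = 134219479
i=6: 134219479 = 8^(8 + 1) + 3·8^3 + 3·8^2 + 2·8 + 7 (b=8); 8→9: 9^(9 + 1) + 3·9^3 + 3·9^2 + 2·9 + 7 = 3486786856; 3486786856−1 = 3486786855
i=7: 3486786855 = 9^(9 + 1) + 3·9^3 + 3·9^2 + 2·9 + 6 (b=9); 9→10: 10^(10 + 1) + 3·10^3 + 3·10^2 + 2·10 + 6 = 100000003326; 100000003326−1 = 100000003325

13, 108, 1279, 16092, 280711, 5765998, 134219479, 3486786855, 100000003325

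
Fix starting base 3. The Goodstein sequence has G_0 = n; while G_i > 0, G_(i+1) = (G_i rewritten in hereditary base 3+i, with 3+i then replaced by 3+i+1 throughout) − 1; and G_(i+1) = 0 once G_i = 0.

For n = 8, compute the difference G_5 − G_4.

0

(0) 8|_3 = 2·3 + 2 ↦ 2·4 + 2|_4 = 10 ⇒ 9
(1) 9|_4 = 2·4 + 1 ↦ 2·5 + 1|_5 = 11 ⇒ 10
(2) 10|_5 = 2·5 ↦ 2·6|_6 = 12 ⇒ 11
(3) 11|_6 = 6 + 5 ↦ 7 + 5|_7 = 12 ⇒ 11
(4) 11|_7 = 7 + 4 ↦ 8 + 4|_8 = 12 ⇒ 11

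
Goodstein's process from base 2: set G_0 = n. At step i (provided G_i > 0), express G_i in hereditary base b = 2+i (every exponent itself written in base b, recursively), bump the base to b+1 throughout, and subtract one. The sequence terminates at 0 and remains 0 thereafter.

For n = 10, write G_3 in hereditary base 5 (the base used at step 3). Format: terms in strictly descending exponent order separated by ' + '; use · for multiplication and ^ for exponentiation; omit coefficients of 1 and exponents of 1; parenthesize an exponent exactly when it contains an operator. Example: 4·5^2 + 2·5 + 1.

5^(5 + 1)

i=0: 10 = 2^(2 + 1) + 2 (b=2); 2→3: 3^(3 + 1) + 3 = 84; 84−1 = 83
i=1: 83 = 3^(3 + 1) + 2 (b=3); 3→4: 4^(4 + 1) + 2 = 1026; 1026−1 = 1025
i=2: 1025 = 4^(4 + 1) + 1 (b=4); 4→5: 5^(5 + 1) + 1 = 15626; 15626−1 = 15625
i=3: 15625 = 5^(5 + 1) (b=5); 5→6: 6^(6 + 1) = 279936; 279936−1 = 279935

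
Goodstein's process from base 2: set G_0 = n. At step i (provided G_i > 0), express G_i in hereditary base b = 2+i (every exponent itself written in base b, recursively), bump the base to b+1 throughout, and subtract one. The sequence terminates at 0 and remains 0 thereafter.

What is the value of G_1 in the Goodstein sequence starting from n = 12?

107

12 —HB2→ 2^(2 + 1) + 2^2 —bump→ 3^(3 + 1) + 3^3 = 108 —(−1)→ 107
107 —HB3→ 3^(3 + 1) + 2·3^2 + 2·3 + 2 —bump→ 4^(4 + 1) + 2·4^2 + 2·4 + 2 = 1066 —(−1)→ 1065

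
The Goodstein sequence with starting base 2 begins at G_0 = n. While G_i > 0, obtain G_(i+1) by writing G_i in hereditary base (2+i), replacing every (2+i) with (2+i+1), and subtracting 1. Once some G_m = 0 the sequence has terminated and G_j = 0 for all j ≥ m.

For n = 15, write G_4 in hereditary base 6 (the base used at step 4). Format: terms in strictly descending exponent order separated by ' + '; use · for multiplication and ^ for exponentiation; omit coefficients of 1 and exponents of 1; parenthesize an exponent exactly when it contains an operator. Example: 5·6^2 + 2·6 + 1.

i=0: 15 = 2^(2 + 1) + 2^2 + 2 + 1 (b=2); 2→3: 3^(3 + 1) + 3^3 + 3 + 1 = 112; 112−1 = 111
i=1: 111 = 3^(3 + 1) + 3^3 + 3 (b=3); 3→4: 4^(4 + 1) + 4^4 + 4 = 1284; 1284−1 = 1283
i=2: 1283 = 4^(4 + 1) + 4^4 + 3 (b=4); 4→5: 5^(5 + 1) + 5^5 + 3 = 18753; 18753−1 = 18752
i=3: 18752 = 5^(5 + 1) + 5^5 + 2 (b=5); 5→6: 6^(6 + 1) + 6^6 + 2 = 326594; 326594−1 = 326593

6^(6 + 1) + 6^6 + 1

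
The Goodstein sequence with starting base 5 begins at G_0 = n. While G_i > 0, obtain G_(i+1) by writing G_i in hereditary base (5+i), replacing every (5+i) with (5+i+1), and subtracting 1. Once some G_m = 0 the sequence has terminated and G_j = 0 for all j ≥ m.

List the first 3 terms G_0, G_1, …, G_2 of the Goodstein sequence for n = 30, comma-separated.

30, 41, 53

step 0: 30 = 5^2 + 5; sub 6 for 5: 6^2 + 6; = 42; G_1 = 42−1 = 41
step 1: 41 = 6^2 + 5; sub 7 for 6: 7^2 + 5; = 54; G_2 = 54−1 = 53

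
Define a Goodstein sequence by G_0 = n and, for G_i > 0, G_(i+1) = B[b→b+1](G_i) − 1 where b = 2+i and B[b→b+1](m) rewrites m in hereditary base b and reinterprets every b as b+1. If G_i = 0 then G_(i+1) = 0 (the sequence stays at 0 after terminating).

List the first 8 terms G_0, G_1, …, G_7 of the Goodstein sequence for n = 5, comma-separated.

5, 27, 255, 467, 775, 1197, 1751, 2454

i=0: 5 = 2^2 + 1 (b=2); 2→3: 3^3 + 1 = 28; 28−1 = 27
i=1: 27 = 3^3 (b=3); 3→4: 4^4 = 256; 256−1 = 255
i=2: 255 = 3·4^3 + 3·4^2 + 3·4 + 3 (b=4); 4→5: 3·5^3 + 3·5^2 + 3·5 + 3 = 468; 468−1 = 467
i=3: 467 = 3·5^3 + 3·5^2 + 3·5 + 2 (b=5); 5→6: 3·6^3 + 3·6^2 + 3·6 + 2 = 776; 776−1 = 775
i=4: 775 = 3·6^3 + 3·6^2 + 3·6 + 1 (b=6); 6→7: 3·7^3 + 3·7^2 + 3·7 + 1 = 1198; 1198−1 = 1197
i=5: 1197 = 3·7^3 + 3·7^2 + 3·7 (b=7); 7→8: 3·8^3 + 3·8^2 + 3·8 = 1752; 1752−1 = 1751
i=6: 1751 = 3·8^3 + 3·8^2 + 2·8 + 7 (b=8); 8→9: 3·9^3 + 3·9^2 + 2·9 + 7 = 2455; 2455−1 = 2454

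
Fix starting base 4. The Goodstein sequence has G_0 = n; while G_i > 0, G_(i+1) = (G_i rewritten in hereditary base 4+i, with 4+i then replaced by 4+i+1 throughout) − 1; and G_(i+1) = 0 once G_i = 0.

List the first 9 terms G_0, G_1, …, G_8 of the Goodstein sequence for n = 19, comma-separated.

19, 27, 37, 49, 63, 69, 75, 81, 87

(0) 19|_4 = 4^2 + 3 ↦ 5^2 + 3|_5 = 28 ⇒ 27
(1) 27|_5 = 5^2 + 2 ↦ 6^2 + 2|_6 = 38 ⇒ 37
(2) 37|_6 = 6^2 + 1 ↦ 7^2 + 1|_7 = 50 ⇒ 49
(3) 49|_7 = 7^2 ↦ 8^2|_8 = 64 ⇒ 63
(4) 63|_8 = 7·8 + 7 ↦ 7·9 + 7|_9 = 70 ⇒ 69
(5) 69|_9 = 7·9 + 6 ↦ 7·10 + 6|_10 = 76 ⇒ 75
(6) 75|_10 = 7·10 + 5 ↦ 7·11 + 5|_11 = 82 ⇒ 81
(7) 81|_11 = 7·11 + 4 ↦ 7·12 + 4|_12 = 88 ⇒ 87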